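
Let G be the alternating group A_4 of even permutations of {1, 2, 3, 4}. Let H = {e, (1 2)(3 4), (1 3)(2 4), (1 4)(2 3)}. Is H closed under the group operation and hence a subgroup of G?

Yes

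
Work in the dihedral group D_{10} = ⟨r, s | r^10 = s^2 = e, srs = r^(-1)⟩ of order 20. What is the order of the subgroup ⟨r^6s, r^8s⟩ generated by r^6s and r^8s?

|⟨r^6s⟩| = 2 and |⟨r^8s⟩| = 2, so |H| is a multiple of lcm(2, 2) = 2 and divides |G| = 20.
Closing under the operation: H = {e, r^2, r^4, r^6, r^8, s, r^2s, r^4s, r^6s, r^8s}, so |H| = 10.

10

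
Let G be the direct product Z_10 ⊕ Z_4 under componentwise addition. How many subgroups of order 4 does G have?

3

|G| = 40 and 4 | 40, so subgroups of order 4 are possible by Lagrange.
The subgroups of order 4 are: {(0,0), (0,1), (0,2), (0,3)}; {(0,0), (0,2), (5,0), (5,2)}; {(0,0), (0,2), (5,1), (5,3)}.
So G has 3 subgroups of order 4.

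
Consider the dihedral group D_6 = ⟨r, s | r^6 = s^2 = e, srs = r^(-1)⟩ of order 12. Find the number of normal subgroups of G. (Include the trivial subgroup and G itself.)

G has 16 subgroups. Checking conjugation-invariance by order — order 1: 1/1 normal; order 2: 1/7 normal; order 3: 1/1 normal; order 4: 0/3 normal; order 6: 3/3 normal; order 12: 1/1 normal.
Total normal subgroups: 7.

7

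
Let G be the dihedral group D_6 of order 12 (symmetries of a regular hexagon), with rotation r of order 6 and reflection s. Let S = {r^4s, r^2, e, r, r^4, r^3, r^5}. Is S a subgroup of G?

|S| = 7 does not divide |G| = 12, so by Lagrange S is not a subgroup.

No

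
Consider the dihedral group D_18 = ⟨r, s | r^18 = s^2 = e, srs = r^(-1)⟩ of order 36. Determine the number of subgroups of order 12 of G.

3

|G| = 36 and 12 | 36, so subgroups of order 12 are possible by Lagrange.
The subgroups of order 12 are: {e, r^3, r^6, r^9, r^12, r^15, rs, r^4s, r^7s, r^10s, r^13s, r^16s}; {e, r^3, r^6, r^9, r^12, r^15, r^2s, r^5s, r^8s, r^11s, r^14s, r^17s}; {e, r^3, r^6, r^9, r^12, r^15, s, r^3s, r^6s, r^9s, r^12s, r^15s}.
So G has 3 subgroups of order 12.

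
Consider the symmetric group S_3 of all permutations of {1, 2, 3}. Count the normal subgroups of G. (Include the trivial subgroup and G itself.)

3

G has 6 subgroups. Checking conjugation-invariance by order — order 1: 1/1 normal; order 2: 0/3 normal; order 3: 1/1 normal; order 6: 1/1 normal.
Total normal subgroups: 3.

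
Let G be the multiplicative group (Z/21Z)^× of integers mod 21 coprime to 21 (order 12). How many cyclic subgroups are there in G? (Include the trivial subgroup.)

8

A cyclic subgroup of order d is generated by each of its φ(d) elements of order d, so the cyclic subgroups of order d number (#elements of order d)/φ(d).
Cyclic subgroups by order — order 1: 1; order 2: 3; order 3: 1; order 6: 3.
Total: 8.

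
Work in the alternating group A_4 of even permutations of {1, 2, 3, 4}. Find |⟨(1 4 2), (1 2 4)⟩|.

3

|⟨(1 4 2)⟩| = 3 and |⟨(1 2 4)⟩| = 3, so |H| is a multiple of lcm(3, 3) = 3 and divides |G| = 12.
Closing under the operation: H = {e, (1 2 4), (1 4 2)}, so |H| = 3.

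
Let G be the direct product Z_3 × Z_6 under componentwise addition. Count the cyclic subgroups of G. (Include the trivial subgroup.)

Each element a generates a cyclic subgroup ⟨a⟩; distinct elements may generate the same one (a cyclic group of order d has φ(d) generators).
Cyclic subgroups by order — order 1: 1; order 2: 1; order 3: 4; order 6: 4.
Total: 10.

10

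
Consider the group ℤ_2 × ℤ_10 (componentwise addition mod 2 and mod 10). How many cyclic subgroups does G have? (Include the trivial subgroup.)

Each element a generates a cyclic subgroup ⟨a⟩; distinct elements may generate the same one (a cyclic group of order d has φ(d) generators).
Cyclic subgroups by order — order 1: 1; order 2: 3; order 5: 1; order 10: 3.
Total: 8.

8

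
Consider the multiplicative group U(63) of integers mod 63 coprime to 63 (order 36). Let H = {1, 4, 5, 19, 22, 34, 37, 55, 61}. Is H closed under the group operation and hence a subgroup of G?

No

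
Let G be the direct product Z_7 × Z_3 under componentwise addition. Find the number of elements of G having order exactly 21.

12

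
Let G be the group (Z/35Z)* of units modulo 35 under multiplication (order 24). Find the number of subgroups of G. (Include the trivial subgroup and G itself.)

|G| = 24, so by Lagrange every subgroup order divides 24. Divisors: 1, 2, 3, 4, 6, 8, 12, 24.
Subgroups by order — order 1: 1; order 2: 3; order 3: 1; order 4: 3; order 6: 3; order 8: 1; order 12: 3; order 24: 1.
Total: 1 + 3 + 1 + 3 + 3 + 1 + 3 + 1 = 16.

16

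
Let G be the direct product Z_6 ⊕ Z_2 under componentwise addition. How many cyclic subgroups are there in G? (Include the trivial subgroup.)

Each element a generates a cyclic subgroup ⟨a⟩; distinct elements may generate the same one (a cyclic group of order d has φ(d) generators).
Cyclic subgroups by order — order 1: 1; order 2: 3; order 3: 1; order 6: 3.
Total: 8.

8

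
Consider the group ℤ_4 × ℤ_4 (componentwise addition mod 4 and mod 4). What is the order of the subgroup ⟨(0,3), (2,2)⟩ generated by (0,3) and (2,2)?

8

|⟨(0,3)⟩| = 4 and |⟨(2,2)⟩| = 2, so |H| is a multiple of lcm(4, 2) = 4 and divides |G| = 16.
Closing under the operation: H = {(0,0), (0,1), (0,2), (0,3), (2,0), (2,1), (2,2), (2,3)}, so |H| = 8.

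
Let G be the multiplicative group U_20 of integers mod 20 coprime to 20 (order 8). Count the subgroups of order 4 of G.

|G| = 8 and 4 | 8, so subgroups of order 4 are possible by Lagrange.
The subgroups of order 4 are: {1, 9, 11, 19}; {1, 9, 13, 17}; {1, 3, 7, 9}.
So G has 3 subgroups of order 4.

3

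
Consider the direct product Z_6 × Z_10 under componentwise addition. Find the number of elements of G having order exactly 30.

An element (a,b) has order lcm(ord(a), ord(b)); count pairs with lcm equal to 30.
Enumerating gives 24 such elements.

24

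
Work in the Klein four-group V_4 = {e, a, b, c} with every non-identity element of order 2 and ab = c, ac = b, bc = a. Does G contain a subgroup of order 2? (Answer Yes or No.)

Yes

2 | 4. A subgroup of order 2 is {e, a}.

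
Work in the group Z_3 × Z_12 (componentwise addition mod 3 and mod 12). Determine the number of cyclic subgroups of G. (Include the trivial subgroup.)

15

Each element a generates a cyclic subgroup ⟨a⟩; distinct elements may generate the same one (a cyclic group of order d has φ(d) generators).
Cyclic subgroups by order — order 1: 1; order 2: 1; order 3: 4; order 4: 1; order 6: 4; order 12: 4.
Total: 15.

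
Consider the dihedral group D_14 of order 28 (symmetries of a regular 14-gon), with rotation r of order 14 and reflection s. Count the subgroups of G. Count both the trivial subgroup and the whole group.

|G| = 28, so by Lagrange every subgroup order divides 28. Divisors: 1, 2, 4, 7, 14, 28.
Subgroups by order — order 1: 1; order 2: 15; order 4: 7; order 7: 1; order 14: 3; order 28: 1.
Total: 1 + 15 + 7 + 1 + 3 + 1 = 28.

28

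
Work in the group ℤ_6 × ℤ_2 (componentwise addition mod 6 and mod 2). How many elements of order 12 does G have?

An element (a,b) has order lcm(ord(a), ord(b)); count pairs with lcm equal to 12.
Enumerating gives 0 such elements.

0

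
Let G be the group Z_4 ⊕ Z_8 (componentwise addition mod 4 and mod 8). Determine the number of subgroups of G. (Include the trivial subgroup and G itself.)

|G| = 32, so by Lagrange every subgroup order divides 32. Divisors: 1, 2, 4, 8, 16, 32.
Subgroups by order — order 1: 1; order 2: 3; order 4: 7; order 8: 7; order 16: 3; order 32: 1.
Total: 1 + 3 + 7 + 7 + 3 + 1 = 22.

22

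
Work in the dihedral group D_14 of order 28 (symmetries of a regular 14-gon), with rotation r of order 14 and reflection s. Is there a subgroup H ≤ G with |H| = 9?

9 does not divide |G| = 28, so by Lagrange no subgroup of order 9 exists.

No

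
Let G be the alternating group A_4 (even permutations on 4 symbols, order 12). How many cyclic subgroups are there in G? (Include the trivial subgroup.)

A cyclic subgroup of order d is generated by each of its φ(d) elements of order d, so the cyclic subgroups of order d number (#elements of order d)/φ(d).
Cyclic subgroups by order — order 1: 1; order 2: 3; order 3: 4.
Total: 8.

8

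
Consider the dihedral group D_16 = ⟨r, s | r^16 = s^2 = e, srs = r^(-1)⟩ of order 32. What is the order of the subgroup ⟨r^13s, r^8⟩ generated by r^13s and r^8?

4

|⟨r^13s⟩| = 2 and |⟨r^8⟩| = 2, so |H| is a multiple of lcm(2, 2) = 2 and divides |G| = 32.
Closing under the operation: H = {e, r^8, r^5s, r^13s}, so |H| = 4.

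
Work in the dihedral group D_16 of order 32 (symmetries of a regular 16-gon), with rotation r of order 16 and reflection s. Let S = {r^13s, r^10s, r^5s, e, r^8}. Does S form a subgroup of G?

|S| = 5 does not divide |G| = 32, so by Lagrange S is not a subgroup.

No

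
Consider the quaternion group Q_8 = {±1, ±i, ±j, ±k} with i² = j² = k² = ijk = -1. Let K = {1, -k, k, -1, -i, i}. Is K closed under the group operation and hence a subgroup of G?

|K| = 6 does not divide |G| = 8, so by Lagrange K is not a subgroup.

No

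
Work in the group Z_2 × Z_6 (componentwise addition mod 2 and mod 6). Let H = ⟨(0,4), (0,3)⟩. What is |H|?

6

|⟨(0,4)⟩| = 3 and |⟨(0,3)⟩| = 2, so |H| is a multiple of lcm(3, 2) = 6 and divides |G| = 12.
Closing under the operation: H = {(0,0), (0,1), (0,2), (0,3), (0,4), (0,5)}, so |H| = 6.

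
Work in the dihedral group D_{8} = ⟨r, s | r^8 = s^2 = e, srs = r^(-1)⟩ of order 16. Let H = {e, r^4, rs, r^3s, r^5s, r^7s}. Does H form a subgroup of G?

No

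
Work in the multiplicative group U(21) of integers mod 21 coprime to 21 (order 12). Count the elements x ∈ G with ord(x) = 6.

The elements of order 6 are: 2, 5, 10, 11, 17, 19.
That's 6.

6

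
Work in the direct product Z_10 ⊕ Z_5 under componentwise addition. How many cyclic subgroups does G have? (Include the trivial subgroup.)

14

Group the elements of G by the cyclic subgroup they generate; each cyclic subgroup of order d accounts for φ(d) elements.
Cyclic subgroups by order — order 1: 1; order 2: 1; order 5: 6; order 10: 6.
Total: 14.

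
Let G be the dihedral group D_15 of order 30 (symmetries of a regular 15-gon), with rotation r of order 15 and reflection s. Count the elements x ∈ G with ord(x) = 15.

The elements of order 15 are: r, r^2, r^4, r^7, r^8, r^11, r^13, r^14.
That's 8.

8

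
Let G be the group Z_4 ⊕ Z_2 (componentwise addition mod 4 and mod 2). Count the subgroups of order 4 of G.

|G| = 8 and 4 | 8, so subgroups of order 4 are possible by Lagrange.
The subgroups of order 4 are: {(0,0), (0,1), (2,0), (2,1)}; {(0,0), (1,0), (2,0), (3,0)}; {(0,0), (1,1), (2,0), (3,1)}.
So G has 3 subgroups of order 4.

3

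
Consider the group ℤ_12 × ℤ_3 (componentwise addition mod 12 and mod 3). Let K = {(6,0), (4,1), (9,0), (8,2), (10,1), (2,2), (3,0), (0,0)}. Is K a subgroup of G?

No

|K| = 8 does not divide |G| = 36, so by Lagrange K is not a subgroup.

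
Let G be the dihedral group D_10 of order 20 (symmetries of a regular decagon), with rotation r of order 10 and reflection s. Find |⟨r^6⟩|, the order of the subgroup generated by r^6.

5

Computing powers of r^6: the smallest k with (r^6)^k = e is k = 5.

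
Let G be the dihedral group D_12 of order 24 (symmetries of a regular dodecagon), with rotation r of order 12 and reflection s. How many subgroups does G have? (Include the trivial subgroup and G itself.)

|G| = 24, so by Lagrange every subgroup order divides 24. Divisors: 1, 2, 3, 4, 6, 8, 12, 24.
Subgroups by order — order 1: 1; order 2: 13; order 3: 1; order 4: 7; order 6: 5; order 8: 3; order 12: 3; order 24: 1.
Total: 1 + 13 + 1 + 7 + 5 + 3 + 3 + 1 = 34.

34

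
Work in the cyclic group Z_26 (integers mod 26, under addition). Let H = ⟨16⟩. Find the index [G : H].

2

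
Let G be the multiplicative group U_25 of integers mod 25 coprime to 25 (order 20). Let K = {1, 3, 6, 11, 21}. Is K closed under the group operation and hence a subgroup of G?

No

3 ∈ K but its inverse 17 ∉ K, so K is not a subgroup.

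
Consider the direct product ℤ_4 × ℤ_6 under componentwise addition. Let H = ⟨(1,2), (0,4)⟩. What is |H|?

12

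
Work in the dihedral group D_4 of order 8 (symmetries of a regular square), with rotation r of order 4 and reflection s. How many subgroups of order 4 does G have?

|G| = 8 and 4 | 8, so subgroups of order 4 are possible by Lagrange.
The subgroups of order 4 are: {e, r, r^2, r^3}; {e, r^2, s, r^2s}; {e, r^2, rs, r^3s}.
So G has 3 subgroups of order 4.

3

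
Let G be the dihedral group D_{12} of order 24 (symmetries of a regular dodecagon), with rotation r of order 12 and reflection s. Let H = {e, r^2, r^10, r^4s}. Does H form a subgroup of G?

No

Closure fails: r^2 · r^2 = r^4 ∉ H. So H is not a subgroup.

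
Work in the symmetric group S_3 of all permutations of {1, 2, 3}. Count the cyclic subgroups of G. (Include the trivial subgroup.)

A cyclic subgroup of order d is generated by each of its φ(d) elements of order d, so the cyclic subgroups of order d number (#elements of order d)/φ(d).
Cyclic subgroups by order — order 1: 1; order 2: 3; order 3: 1.
Total: 5.

5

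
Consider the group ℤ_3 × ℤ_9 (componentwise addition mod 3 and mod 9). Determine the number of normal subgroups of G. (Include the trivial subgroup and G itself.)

G is abelian, so every subgroup is normal.
G has 10 subgroups in total, hence 10 normal subgroups.

10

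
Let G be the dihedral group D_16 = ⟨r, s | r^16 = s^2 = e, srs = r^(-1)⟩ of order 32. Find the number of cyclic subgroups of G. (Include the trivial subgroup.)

21

Group the elements of G by the cyclic subgroup they generate; each cyclic subgroup of order d accounts for φ(d) elements.
Cyclic subgroups by order — order 1: 1; order 2: 17; order 4: 1; order 8: 1; order 16: 1.
Total: 21.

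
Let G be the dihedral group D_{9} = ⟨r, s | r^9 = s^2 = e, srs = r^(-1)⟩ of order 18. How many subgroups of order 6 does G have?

3

|G| = 18 and 6 | 18, so subgroups of order 6 are possible by Lagrange.
The subgroups of order 6 are: {e, r^3, r^6, r^2s, r^5s, r^8s}; {e, r^3, r^6, s, r^3s, r^6s}; {e, r^3, r^6, rs, r^4s, r^7s}.
So G has 3 subgroups of order 6.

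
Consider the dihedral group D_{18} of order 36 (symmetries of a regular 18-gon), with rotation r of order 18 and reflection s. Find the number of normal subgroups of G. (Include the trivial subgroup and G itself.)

G has 45 subgroups. Checking conjugation-invariance by order — order 1: 1/1 normal; order 2: 1/19 normal; order 3: 1/1 normal; order 4: 0/9 normal; order 6: 1/7 normal; order 9: 1/1 normal; order 12: 0/3 normal; order 18: 3/3 normal; order 36: 1/1 normal.
Total normal subgroups: 9.

9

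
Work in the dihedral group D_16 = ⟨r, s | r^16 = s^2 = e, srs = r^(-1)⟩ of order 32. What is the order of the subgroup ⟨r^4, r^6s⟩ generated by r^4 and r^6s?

|⟨r^4⟩| = 4 and |⟨r^6s⟩| = 2, so |H| is a multiple of lcm(4, 2) = 4 and divides |G| = 32.
Closing under the operation: H = {e, r^4, r^8, r^12, r^2s, r^6s, r^10s, r^14s}, so |H| = 8.

8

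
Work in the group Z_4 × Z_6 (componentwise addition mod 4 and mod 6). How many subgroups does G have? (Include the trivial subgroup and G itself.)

|G| = 24, so by Lagrange every subgroup order divides 24. Divisors: 1, 2, 3, 4, 6, 8, 12, 24.
Subgroups by order — order 1: 1; order 2: 3; order 3: 1; order 4: 3; order 6: 3; order 8: 1; order 12: 3; order 24: 1.
Total: 1 + 3 + 1 + 3 + 3 + 1 + 3 + 1 = 16.

16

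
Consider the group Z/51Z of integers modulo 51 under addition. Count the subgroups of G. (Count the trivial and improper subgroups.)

A cyclic group of order 51 has exactly one subgroup for each divisor of 51.
Divisors of 51: 1, 3, 17, 51.
So Z/51Z has 4 subgroups.

4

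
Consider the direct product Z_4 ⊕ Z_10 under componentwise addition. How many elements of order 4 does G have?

4

An element (a,b) has order lcm(ord(a), ord(b)); count pairs with lcm equal to 4.
Enumerating gives 4 such elements.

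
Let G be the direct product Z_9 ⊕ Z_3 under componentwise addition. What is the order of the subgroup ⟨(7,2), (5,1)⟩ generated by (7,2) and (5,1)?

|⟨(7,2)⟩| = 9 and |⟨(5,1)⟩| = 9, so |H| is a multiple of lcm(9, 9) = 9 and divides |G| = 27.
Closing under the operation: H = {(0,0), (1,2), (2,1), (3,0), (4,2), (5,1), (6,0), (7,2), (8,1)}, so |H| = 9.

9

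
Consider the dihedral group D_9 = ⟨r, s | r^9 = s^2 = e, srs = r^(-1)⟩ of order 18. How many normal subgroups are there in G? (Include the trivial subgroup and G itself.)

G has 16 subgroups. Checking conjugation-invariance by order — order 1: 1/1 normal; order 2: 0/9 normal; order 3: 1/1 normal; order 6: 0/3 normal; order 9: 1/1 normal; order 18: 1/1 normal.
Total normal subgroups: 4.

4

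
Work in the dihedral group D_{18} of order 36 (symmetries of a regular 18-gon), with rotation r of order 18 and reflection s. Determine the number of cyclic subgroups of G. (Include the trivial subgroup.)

Group the elements of G by the cyclic subgroup they generate; each cyclic subgroup of order d accounts for φ(d) elements.
Cyclic subgroups by order — order 1: 1; order 2: 19; order 3: 1; order 6: 1; order 9: 1; order 18: 1.
Total: 24.

24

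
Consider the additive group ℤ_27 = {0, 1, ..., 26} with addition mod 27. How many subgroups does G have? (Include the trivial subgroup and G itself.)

A cyclic group of order 27 has exactly one subgroup for each divisor of 27.
Divisors of 27: 1, 3, 9, 27.
So ℤ_27 has 4 subgroups.

4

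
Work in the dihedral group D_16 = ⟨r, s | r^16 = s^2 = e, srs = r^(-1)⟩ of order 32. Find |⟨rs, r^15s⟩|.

|⟨rs⟩| = 2 and |⟨r^15s⟩| = 2, so |H| is a multiple of lcm(2, 2) = 2 and divides |G| = 32.
Closing under the operation: H = {e, r^2, r^4, r^6, r^8, r^10, r^12, r^14, rs, r^3s, r^5s, r^7s, r^9s, r^11s, r^13s, r^15s}, so |H| = 16.

16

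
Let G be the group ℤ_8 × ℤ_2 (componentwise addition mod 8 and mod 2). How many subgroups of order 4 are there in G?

3

|G| = 16 and 4 | 16, so subgroups of order 4 are possible by Lagrange.
The subgroups of order 4 are: {(0,0), (0,1), (4,0), (4,1)}; {(0,0), (2,0), (4,0), (6,0)}; {(0,0), (2,1), (4,0), (6,1)}.
So G has 3 subgroups of order 4.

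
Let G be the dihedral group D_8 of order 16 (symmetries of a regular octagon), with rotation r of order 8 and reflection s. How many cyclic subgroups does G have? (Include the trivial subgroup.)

12

Group the elements of G by the cyclic subgroup they generate; each cyclic subgroup of order d accounts for φ(d) elements.
Cyclic subgroups by order — order 1: 1; order 2: 9; order 4: 1; order 8: 1.
Total: 12.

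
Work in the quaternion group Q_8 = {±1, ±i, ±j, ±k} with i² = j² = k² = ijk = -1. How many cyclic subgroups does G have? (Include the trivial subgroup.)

5

Group the elements of G by the cyclic subgroup they generate; each cyclic subgroup of order d accounts for φ(d) elements.
Cyclic subgroups by order — order 1: 1; order 2: 1; order 4: 3.
Total: 5.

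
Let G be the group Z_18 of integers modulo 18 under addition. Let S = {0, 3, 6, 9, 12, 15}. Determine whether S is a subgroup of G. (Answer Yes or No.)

Yes

|S| = 6 divides |G| = 18, consistent with Lagrange.
S contains the identity, every element's inverse is in S, and S is closed under +: it is a subgroup.
In fact S = ⟨3⟩.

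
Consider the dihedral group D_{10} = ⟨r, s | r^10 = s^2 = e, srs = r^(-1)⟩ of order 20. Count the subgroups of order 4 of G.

|G| = 20 and 4 | 20, so subgroups of order 4 are possible by Lagrange.
The subgroups of order 4 are: {e, r^5, r^2s, r^7s}; {e, r^5, r^3s, r^8s}; {e, r^5, r^4s, r^9s}; {e, r^5, s, r^5s}; … (5 in all).
So G has 5 subgroups of order 4.

5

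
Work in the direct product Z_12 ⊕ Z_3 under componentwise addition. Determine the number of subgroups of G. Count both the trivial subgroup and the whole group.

|G| = 36, so by Lagrange every subgroup order divides 36. Divisors: 1, 2, 3, 4, 6, 9, 12, 18, 36.
Subgroups by order — order 1: 1; order 2: 1; order 3: 4; order 4: 1; order 6: 4; order 9: 1; order 12: 4; order 18: 1; order 36: 1.
Total: 1 + 1 + 4 + 1 + 4 + 1 + 4 + 1 + 1 = 18.

18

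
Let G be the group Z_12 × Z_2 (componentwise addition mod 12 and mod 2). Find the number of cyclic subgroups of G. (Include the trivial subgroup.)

12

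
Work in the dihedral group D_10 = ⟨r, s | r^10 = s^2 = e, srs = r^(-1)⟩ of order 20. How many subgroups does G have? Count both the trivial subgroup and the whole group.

22

|G| = 20, so by Lagrange every subgroup order divides 20. Divisors: 1, 2, 4, 5, 10, 20.
Subgroups by order — order 1: 1; order 2: 11; order 4: 5; order 5: 1; order 10: 3; order 20: 1.
Total: 1 + 11 + 5 + 1 + 3 + 1 = 22.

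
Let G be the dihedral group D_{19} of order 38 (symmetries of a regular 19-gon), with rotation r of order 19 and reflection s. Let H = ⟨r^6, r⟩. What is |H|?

19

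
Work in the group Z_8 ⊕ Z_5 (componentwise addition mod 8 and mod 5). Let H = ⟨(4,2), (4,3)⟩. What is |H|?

10

|⟨(4,2)⟩| = 10 and |⟨(4,3)⟩| = 10, so |H| is a multiple of lcm(10, 10) = 10 and divides |G| = 40.
Closing under the operation: H = {(0,0), (0,1), (0,2), (0,3), (0,4), (4,0), (4,1), (4,2), (4,3), (4,4)}, so |H| = 10.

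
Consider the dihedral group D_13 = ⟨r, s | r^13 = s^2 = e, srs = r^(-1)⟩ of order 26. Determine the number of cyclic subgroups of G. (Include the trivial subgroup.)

Group the elements of G by the cyclic subgroup they generate; each cyclic subgroup of order d accounts for φ(d) elements.
Cyclic subgroups by order — order 1: 1; order 2: 13; order 13: 1.
Total: 15.

15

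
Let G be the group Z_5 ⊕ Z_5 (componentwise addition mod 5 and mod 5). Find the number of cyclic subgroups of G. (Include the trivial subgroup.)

7

Each element a generates a cyclic subgroup ⟨a⟩; distinct elements may generate the same one (a cyclic group of order d has φ(d) generators).
Cyclic subgroups by order — order 1: 1; order 5: 6.
Total: 7.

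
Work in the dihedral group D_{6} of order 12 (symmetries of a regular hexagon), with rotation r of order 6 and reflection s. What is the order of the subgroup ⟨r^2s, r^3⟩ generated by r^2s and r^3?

|⟨r^2s⟩| = 2 and |⟨r^3⟩| = 2, so |H| is a multiple of lcm(2, 2) = 2 and divides |G| = 12.
Closing under the operation: H = {e, r^3, r^2s, r^5s}, so |H| = 4.

4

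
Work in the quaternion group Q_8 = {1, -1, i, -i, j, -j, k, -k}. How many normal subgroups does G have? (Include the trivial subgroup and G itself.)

6

G has 6 subgroups. Checking conjugation-invariance by order — order 1: 1/1 normal; order 2: 1/1 normal; order 4: 3/3 normal; order 8: 1/1 normal.
Total normal subgroups: 6.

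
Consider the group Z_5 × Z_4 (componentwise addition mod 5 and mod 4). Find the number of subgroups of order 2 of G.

1

|G| = 20 and 2 | 20, so subgroups of order 2 are possible by Lagrange.
The subgroups of order 2 are: {(0,0), (0,2)}.
So G has 1 subgroup of order 2.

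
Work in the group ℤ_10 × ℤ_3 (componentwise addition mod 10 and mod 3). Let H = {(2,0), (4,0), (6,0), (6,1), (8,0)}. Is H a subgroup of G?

No

The identity (0,0) ∉ H, so H is not a subgroup.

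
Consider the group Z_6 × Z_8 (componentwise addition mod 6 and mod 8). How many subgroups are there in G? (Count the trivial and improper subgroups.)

|G| = 48, so by Lagrange every subgroup order divides 48. Divisors: 1, 2, 3, 4, 6, 8, 12, 16, 24, 48.
Subgroups by order — order 1: 1; order 2: 3; order 3: 1; order 4: 3; order 6: 3; order 8: 3; order 12: 3; order 16: 1; order 24: 3; order 48: 1.
Total: 1 + 3 + 1 + 3 + 3 + 3 + 3 + 1 + 3 + 1 = 22.

22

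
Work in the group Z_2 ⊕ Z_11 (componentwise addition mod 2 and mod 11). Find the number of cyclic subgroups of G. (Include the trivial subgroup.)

A cyclic subgroup of order d is generated by each of its φ(d) elements of order d, so the cyclic subgroups of order d number (#elements of order d)/φ(d).
Cyclic subgroups by order — order 1: 1; order 2: 1; order 11: 1; order 22: 1.
Total: 4.

4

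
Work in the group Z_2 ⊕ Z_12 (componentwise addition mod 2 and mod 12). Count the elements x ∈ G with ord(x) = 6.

6

An element (a,b) has order lcm(ord(a), ord(b)); count pairs with lcm equal to 6.
Enumerating gives 6 such elements.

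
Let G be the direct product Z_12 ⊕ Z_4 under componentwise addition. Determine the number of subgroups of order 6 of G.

3

|G| = 48 and 6 | 48, so subgroups of order 6 are possible by Lagrange.
The subgroups of order 6 are: {(0,0), (0,2), (4,0), (4,2), (8,0), (8,2)}; {(0,0), (2,0), (4,0), (6,0), (8,0), (10,0)}; {(0,0), (2,2), (4,0), (6,2), (8,0), (10,2)}.
So G has 3 subgroups of order 6.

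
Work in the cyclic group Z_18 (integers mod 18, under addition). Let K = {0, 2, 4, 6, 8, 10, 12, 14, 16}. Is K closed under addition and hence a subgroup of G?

Yes

|K| = 9 divides |G| = 18, consistent with Lagrange.
K contains the identity, every element's inverse is in K, and K is closed under +: it is a subgroup.
In fact K = ⟨2⟩.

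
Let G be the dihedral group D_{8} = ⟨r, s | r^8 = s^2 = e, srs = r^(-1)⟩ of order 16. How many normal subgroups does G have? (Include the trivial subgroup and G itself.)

G has 19 subgroups. Checking conjugation-invariance by order — order 1: 1/1 normal; order 2: 1/9 normal; order 4: 1/5 normal; order 8: 3/3 normal; order 16: 1/1 normal.
Total normal subgroups: 7.

7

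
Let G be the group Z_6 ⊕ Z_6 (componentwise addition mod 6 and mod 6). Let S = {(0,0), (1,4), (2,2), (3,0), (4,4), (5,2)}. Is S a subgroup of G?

|S| = 6 divides |G| = 36, consistent with Lagrange.
S contains the identity, every element's inverse is in S, and S is closed under +: it is a subgroup.
In fact S = ⟨(5,2)⟩.

Yes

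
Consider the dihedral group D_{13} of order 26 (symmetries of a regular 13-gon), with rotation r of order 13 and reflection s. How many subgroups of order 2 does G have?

13

|G| = 26 and 2 | 26, so subgroups of order 2 are possible by Lagrange.
The subgroups of order 2 are: {e, r^10s}; {e, r^11s}; {e, r^12s}; {e, r^2s}; … (13 in all).
So G has 13 subgroups of order 2.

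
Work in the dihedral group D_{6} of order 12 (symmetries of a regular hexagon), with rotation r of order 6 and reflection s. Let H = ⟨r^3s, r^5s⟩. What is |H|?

6

|⟨r^3s⟩| = 2 and |⟨r^5s⟩| = 2, so |H| is a multiple of lcm(2, 2) = 2 and divides |G| = 12.
Closing under the operation: H = {e, r^2, r^4, rs, r^3s, r^5s}, so |H| = 6.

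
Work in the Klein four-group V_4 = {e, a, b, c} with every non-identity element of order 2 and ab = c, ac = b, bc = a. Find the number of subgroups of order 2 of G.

3

|G| = 4 and 2 | 4, so subgroups of order 2 are possible by Lagrange.
The subgroups of order 2 are: {e, a}; {e, b}; {e, c}.
So G has 3 subgroups of order 2.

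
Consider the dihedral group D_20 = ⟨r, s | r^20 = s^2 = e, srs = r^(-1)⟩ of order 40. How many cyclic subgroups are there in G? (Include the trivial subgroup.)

Each element a generates a cyclic subgroup ⟨a⟩; distinct elements may generate the same one (a cyclic group of order d has φ(d) generators).
Cyclic subgroups by order — order 1: 1; order 2: 21; order 4: 1; order 5: 1; order 10: 1; order 20: 1.
Total: 26.

26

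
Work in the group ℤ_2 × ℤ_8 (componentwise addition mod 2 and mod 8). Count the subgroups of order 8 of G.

3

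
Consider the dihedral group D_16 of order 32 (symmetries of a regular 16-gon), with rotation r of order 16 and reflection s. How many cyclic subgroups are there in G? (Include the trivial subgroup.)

Group the elements of G by the cyclic subgroup they generate; each cyclic subgroup of order d accounts for φ(d) elements.
Cyclic subgroups by order — order 1: 1; order 2: 17; order 4: 1; order 8: 1; order 16: 1.
Total: 21.

21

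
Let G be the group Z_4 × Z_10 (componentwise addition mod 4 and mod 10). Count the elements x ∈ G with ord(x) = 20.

An element (a,b) has order lcm(ord(a), ord(b)); count pairs with lcm equal to 20.
Enumerating gives 16 such elements.

16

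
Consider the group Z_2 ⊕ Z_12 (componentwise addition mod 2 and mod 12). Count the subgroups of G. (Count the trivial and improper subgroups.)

16

|G| = 24, so by Lagrange every subgroup order divides 24. Divisors: 1, 2, 3, 4, 6, 8, 12, 24.
Subgroups by order — order 1: 1; order 2: 3; order 3: 1; order 4: 3; order 6: 3; order 8: 1; order 12: 3; order 24: 1.
Total: 1 + 3 + 1 + 3 + 3 + 1 + 3 + 1 = 16.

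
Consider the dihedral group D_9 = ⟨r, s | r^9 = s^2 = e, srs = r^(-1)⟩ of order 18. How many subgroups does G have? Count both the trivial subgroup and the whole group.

16

|G| = 18, so by Lagrange every subgroup order divides 18. Divisors: 1, 2, 3, 6, 9, 18.
Subgroups by order — order 1: 1; order 2: 9; order 3: 1; order 6: 3; order 9: 1; order 18: 1.
Total: 1 + 9 + 1 + 3 + 1 + 1 = 16.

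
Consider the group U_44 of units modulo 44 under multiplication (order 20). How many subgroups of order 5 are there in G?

|G| = 20 and 5 | 20, so subgroups of order 5 are possible by Lagrange.
The subgroups of order 5 are: {1, 5, 9, 25, 37}.
So G has 1 subgroup of order 5.

1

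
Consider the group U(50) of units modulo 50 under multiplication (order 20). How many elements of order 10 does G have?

The elements of order 10 are: 9, 19, 29, 39.
That's 4.

4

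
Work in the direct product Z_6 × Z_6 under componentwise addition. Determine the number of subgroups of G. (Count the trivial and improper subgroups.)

30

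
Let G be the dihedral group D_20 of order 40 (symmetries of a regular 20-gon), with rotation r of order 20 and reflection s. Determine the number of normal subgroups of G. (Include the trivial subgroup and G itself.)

9

G has 48 subgroups. Checking conjugation-invariance by order — order 1: 1/1 normal; order 2: 1/21 normal; order 4: 1/11 normal; order 5: 1/1 normal; order 8: 0/5 normal; order 10: 1/5 normal; order 20: 3/3 normal; order 40: 1/1 normal.
Total normal subgroups: 9.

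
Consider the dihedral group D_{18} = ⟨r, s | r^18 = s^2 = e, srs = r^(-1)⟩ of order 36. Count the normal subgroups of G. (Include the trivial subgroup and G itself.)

G has 45 subgroups. Checking conjugation-invariance by order — order 1: 1/1 normal; order 2: 1/19 normal; order 3: 1/1 normal; order 4: 0/9 normal; order 6: 1/7 normal; order 9: 1/1 normal; order 12: 0/3 normal; order 18: 3/3 normal; order 36: 1/1 normal.
Total normal subgroups: 9.

9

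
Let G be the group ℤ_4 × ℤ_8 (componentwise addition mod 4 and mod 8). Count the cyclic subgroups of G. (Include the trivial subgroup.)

Each element a generates a cyclic subgroup ⟨a⟩; distinct elements may generate the same one (a cyclic group of order d has φ(d) generators).
Cyclic subgroups by order — order 1: 1; order 2: 3; order 4: 6; order 8: 4.
Total: 14.

14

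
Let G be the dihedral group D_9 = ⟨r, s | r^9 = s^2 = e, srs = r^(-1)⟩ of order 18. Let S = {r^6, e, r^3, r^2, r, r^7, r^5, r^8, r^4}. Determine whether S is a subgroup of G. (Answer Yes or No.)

Yes

|S| = 9 divides |G| = 18, consistent with Lagrange.
S contains the identity, every element's inverse is in S, and S is closed under ·: it is a subgroup.
In fact S = ⟨r^4⟩.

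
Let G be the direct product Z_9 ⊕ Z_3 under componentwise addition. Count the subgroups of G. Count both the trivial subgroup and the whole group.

10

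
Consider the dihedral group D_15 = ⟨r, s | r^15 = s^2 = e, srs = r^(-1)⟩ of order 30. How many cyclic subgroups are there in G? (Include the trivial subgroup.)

19

A cyclic subgroup of order d is generated by each of its φ(d) elements of order d, so the cyclic subgroups of order d number (#elements of order d)/φ(d).
Cyclic subgroups by order — order 1: 1; order 2: 15; order 3: 1; order 5: 1; order 15: 1.
Total: 19.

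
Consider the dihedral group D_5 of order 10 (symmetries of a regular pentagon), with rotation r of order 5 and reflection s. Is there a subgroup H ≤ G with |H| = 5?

Yes

5 | 10. A subgroup of order 5 is {e, r, r^2, r^3, r^4}.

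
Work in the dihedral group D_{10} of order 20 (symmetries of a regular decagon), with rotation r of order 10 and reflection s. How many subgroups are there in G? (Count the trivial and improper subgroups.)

22

|G| = 20, so by Lagrange every subgroup order divides 20. Divisors: 1, 2, 4, 5, 10, 20.
Subgroups by order — order 1: 1; order 2: 11; order 4: 5; order 5: 1; order 10: 3; order 20: 1.
Total: 1 + 11 + 5 + 1 + 3 + 1 = 22.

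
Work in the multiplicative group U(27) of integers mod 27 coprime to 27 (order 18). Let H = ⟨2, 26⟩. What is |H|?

|⟨2⟩| = 18 and |⟨26⟩| = 2, so |H| is a multiple of lcm(18, 2) = 18 and divides |G| = 18.
Closing {2, 26} under the group operation gives all of G, so |H| = 18.

18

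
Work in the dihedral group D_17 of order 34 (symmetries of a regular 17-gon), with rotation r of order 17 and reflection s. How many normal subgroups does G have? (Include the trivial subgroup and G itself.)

G has 20 subgroups. Checking conjugation-invariance by order — order 1: 1/1 normal; order 2: 0/17 normal; order 17: 1/1 normal; order 34: 1/1 normal.
Total normal subgroups: 3.

3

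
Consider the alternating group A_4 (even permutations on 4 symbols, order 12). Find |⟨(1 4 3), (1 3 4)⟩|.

3

|⟨(1 4 3)⟩| = 3 and |⟨(1 3 4)⟩| = 3, so |H| is a multiple of lcm(3, 3) = 3 and divides |G| = 12.
Closing under the operation: H = {e, (1 3 4), (1 4 3)}, so |H| = 3.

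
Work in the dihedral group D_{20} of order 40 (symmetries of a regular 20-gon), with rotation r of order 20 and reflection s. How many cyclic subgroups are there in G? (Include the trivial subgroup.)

26

Each element a generates a cyclic subgroup ⟨a⟩; distinct elements may generate the same one (a cyclic group of order d has φ(d) generators).
Cyclic subgroups by order — order 1: 1; order 2: 21; order 4: 1; order 5: 1; order 10: 1; order 20: 1.
Total: 26.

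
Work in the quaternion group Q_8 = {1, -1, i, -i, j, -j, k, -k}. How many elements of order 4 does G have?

The elements of order 4 are: i, -i, j, -j, k, -k.
That's 6.

6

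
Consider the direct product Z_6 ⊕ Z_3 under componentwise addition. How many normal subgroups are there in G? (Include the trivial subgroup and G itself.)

12

G is abelian, so every subgroup is normal.
G has 12 subgroups in total, hence 12 normal subgroups.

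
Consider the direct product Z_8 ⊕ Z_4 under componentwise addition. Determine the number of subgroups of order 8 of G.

7

|G| = 32 and 8 | 32, so subgroups of order 8 are possible by Lagrange.
The subgroups of order 8 are: {(0,0), (0,1), (0,2), (0,3), (4,0), (4,1), (4,2), (4,3)}; {(0,0), (0,2), (2,0), (2,2), (4,0), (4,2), (6,0), (6,2)}; {(0,0), (0,2), (2,1), (2,3), (4,0), (4,2), (6,1), (6,3)}; {(0,0), (1,0), (2,0), (3,0), (4,0), (5,0), (6,0), (7,0)}; … (7 in all).
So G has 7 subgroups of order 8.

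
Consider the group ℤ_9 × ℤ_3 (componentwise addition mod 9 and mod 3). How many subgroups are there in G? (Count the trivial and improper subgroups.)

10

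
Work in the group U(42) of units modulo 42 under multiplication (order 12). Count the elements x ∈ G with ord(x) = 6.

6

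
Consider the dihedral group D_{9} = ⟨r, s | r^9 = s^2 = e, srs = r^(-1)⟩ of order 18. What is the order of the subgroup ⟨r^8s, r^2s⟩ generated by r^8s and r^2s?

6

|⟨r^8s⟩| = 2 and |⟨r^2s⟩| = 2, so |H| is a multiple of lcm(2, 2) = 2 and divides |G| = 18.
Closing under the operation: H = {e, r^3, r^6, r^2s, r^5s, r^8s}, so |H| = 6.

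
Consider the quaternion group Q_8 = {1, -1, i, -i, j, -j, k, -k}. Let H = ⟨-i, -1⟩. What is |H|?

4

|⟨-i⟩| = 4 and |⟨-1⟩| = 2, so |H| is a multiple of lcm(4, 2) = 4 and divides |G| = 8.
Closing under the operation: H = {1, -1, i, -i}, so |H| = 4.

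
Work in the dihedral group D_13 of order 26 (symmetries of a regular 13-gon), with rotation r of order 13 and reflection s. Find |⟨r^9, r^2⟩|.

|⟨r^9⟩| = 13 and |⟨r^2⟩| = 13, so |H| is a multiple of lcm(13, 13) = 13 and divides |G| = 26.
Closing under the operation: H = {e, r, r^2, r^3, r^4, r^5, r^6, r^7, r^8, r^9, r^10, r^11, r^12}, so |H| = 13.

13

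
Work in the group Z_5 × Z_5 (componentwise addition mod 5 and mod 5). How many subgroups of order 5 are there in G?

6

|G| = 25 and 5 | 25, so subgroups of order 5 are possible by Lagrange.
The subgroups of order 5 are: {(0,0), (0,1), (0,2), (0,3), (0,4)}; {(0,0), (1,0), (2,0), (3,0), (4,0)}; {(0,0), (1,1), (2,2), (3,3), (4,4)}; {(0,0), (1,2), (2,4), (3,1), (4,3)}; … (6 in all).
So G has 6 subgroups of order 5.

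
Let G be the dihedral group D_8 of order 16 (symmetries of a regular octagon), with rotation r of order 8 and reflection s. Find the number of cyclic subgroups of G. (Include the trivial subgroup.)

Each element a generates a cyclic subgroup ⟨a⟩; distinct elements may generate the same one (a cyclic group of order d has φ(d) generators).
Cyclic subgroups by order — order 1: 1; order 2: 9; order 4: 1; order 8: 1.
Total: 12.

12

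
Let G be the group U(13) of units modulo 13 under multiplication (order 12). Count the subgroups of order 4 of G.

|G| = 12 and 4 | 12, so subgroups of order 4 are possible by Lagrange.
The subgroups of order 4 are: {1, 5, 8, 12}.
So G has 1 subgroup of order 4.

1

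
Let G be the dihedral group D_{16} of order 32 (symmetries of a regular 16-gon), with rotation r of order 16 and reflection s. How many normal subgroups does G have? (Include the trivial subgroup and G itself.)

8

G has 36 subgroups. Checking conjugation-invariance by order — order 1: 1/1 normal; order 2: 1/17 normal; order 4: 1/9 normal; order 8: 1/5 normal; order 16: 3/3 normal; order 32: 1/1 normal.
Total normal subgroups: 8.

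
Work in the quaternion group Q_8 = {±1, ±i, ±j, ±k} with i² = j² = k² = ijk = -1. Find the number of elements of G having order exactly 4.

6

The elements of order 4 are: i, -i, j, -j, k, -k.
That's 6.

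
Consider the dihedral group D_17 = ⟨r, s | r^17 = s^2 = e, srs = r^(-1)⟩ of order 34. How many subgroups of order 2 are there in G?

|G| = 34 and 2 | 34, so subgroups of order 2 are possible by Lagrange.
The subgroups of order 2 are: {e, r^10s}; {e, r^11s}; {e, r^12s}; {e, r^13s}; … (17 in all).
So G has 17 subgroups of order 2.

17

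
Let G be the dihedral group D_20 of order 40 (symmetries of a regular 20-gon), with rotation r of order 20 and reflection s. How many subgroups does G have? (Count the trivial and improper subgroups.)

|G| = 40, so by Lagrange every subgroup order divides 40. Divisors: 1, 2, 4, 5, 8, 10, 20, 40.
Subgroups by order — order 1: 1; order 2: 21; order 4: 11; order 5: 1; order 8: 5; order 10: 5; order 20: 3; order 40: 1.
Total: 1 + 21 + 11 + 1 + 5 + 5 + 3 + 1 = 48.

48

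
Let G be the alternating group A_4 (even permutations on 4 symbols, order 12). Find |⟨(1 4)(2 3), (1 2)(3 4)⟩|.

4

|⟨(1 4)(2 3)⟩| = 2 and |⟨(1 2)(3 4)⟩| = 2, so |H| is a multiple of lcm(2, 2) = 2 and divides |G| = 12.
Closing under the operation: H = {e, (1 2)(3 4), (1 3)(2 4), (1 4)(2 3)}, so |H| = 4.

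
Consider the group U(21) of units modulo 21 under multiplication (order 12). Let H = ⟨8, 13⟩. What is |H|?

4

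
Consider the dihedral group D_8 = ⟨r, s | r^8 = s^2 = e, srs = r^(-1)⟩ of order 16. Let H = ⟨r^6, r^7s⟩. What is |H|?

8

|⟨r^6⟩| = 4 and |⟨r^7s⟩| = 2, so |H| is a multiple of lcm(4, 2) = 4 and divides |G| = 16.
Closing under the operation: H = {e, r^2, r^4, r^6, rs, r^3s, r^5s, r^7s}, so |H| = 8.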